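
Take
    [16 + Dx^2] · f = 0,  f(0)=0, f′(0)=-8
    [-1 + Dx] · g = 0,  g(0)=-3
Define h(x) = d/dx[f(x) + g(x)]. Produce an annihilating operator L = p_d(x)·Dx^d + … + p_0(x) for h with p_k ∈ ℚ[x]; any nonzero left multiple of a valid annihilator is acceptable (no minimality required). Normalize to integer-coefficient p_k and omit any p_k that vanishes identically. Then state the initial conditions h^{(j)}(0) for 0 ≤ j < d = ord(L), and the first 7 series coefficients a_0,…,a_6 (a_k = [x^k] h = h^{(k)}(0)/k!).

f: a_k = 0, -8, 0, 64/3, 0, -256/15, 0, …
g: a_k = -3, -3, -3/2, -1/2, -1/8, -1/40, -1/240, …
h₀=f+g: left-lcm gives L₀, ord ≤ 3.
h₀' ⇒ L via d/dx closure of L₀.
L = 16 - 16·Dx + Dx^2 - Dx^3  (order 3).
h: a_k = -11, -3, 125/2, -1/2, -2051/24, -1/40, 6553/144, …
ICs: h(0) = -11, h′(0) = -3, h′′(0) = 125.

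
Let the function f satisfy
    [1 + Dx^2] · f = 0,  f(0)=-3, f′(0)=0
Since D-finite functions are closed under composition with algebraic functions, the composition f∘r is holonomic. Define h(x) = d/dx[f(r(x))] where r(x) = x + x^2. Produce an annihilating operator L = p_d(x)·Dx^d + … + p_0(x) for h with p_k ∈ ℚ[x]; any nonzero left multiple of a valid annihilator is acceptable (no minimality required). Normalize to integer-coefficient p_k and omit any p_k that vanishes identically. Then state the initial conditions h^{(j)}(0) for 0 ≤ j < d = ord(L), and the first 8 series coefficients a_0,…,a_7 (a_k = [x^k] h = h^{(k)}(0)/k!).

L = (13 + 8·x + 24·x^2 + 32·x^3 + 16·x^4) + (-6 - 12·x)·Dx + (1 + 4·x + 4·x^2)·Dx^2  (order 2).
h: a_k = 0, 3, 9, 11/2, -5/2, -179/40, -133/40, -841/1680, …
ICs: h(0) = 0, h′(0) = 3.

f: a_k = -3, 0, 3/2, 0, -1/8, 0, 1/240, 0, …
Change of var in L_f (x↦r) gives L₀.
h₀' ⇒ L via d/dx closure of L₀.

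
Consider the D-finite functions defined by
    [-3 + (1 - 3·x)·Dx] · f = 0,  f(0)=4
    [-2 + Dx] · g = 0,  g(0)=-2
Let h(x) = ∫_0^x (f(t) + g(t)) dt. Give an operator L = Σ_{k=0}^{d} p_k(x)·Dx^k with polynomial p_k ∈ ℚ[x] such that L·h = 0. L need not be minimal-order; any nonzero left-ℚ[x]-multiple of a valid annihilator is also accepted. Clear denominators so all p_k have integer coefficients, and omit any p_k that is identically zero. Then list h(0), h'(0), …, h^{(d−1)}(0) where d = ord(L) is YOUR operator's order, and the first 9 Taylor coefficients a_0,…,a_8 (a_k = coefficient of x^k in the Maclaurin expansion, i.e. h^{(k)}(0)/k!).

L = (-24 - 36·x)·Dx + (14 + 24·x - 36·x^2)·Dx^2 + (-1 - 3·x + 18·x^2)·Dx^3  (order 3).
h: a_k = 0, 2, 4, 32/3, 79/3, 968/15, 7286/45, 131212/315, 688901/630, …
ICs: h(0) = 0, h′(0) = 2, h′′(0) = 8.

f: a_k = 4, 12, 36, 108, 324, 972, 2916, 8748, 26244, …
g: a_k = -2, -4, -4, -8/3, -4/3, -8/15, -8/45, -16/315, -4/315, …
Sum ⇒ L₀ = lclm(L_f,L_g) in ℚ(x)⟨Dx⟩.
h=∫₀ˣh₀: take L = L₀·Dx.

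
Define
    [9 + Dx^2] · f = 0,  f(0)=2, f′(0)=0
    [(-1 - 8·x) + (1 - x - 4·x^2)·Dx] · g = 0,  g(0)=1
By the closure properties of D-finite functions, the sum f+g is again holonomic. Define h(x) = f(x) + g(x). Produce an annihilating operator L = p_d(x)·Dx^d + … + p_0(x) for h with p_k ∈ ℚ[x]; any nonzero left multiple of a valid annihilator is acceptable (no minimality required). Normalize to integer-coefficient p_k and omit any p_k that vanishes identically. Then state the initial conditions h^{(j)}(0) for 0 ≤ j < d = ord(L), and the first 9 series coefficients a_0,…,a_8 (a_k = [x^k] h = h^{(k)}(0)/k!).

f: a_k = 2, 0, -9, 0, 27/4, 0, -81/40, 0, 729/2240, …
g: a_k = 1, 1, 5, 9, 29, 65, 181, 441, 1165, …
Weyl lclm of L_f,L_g ⇒ L₀ (ord ≤ 3).
L = (-567 - 4806·x - 3321·x^2 - 9936·x^3 - 6480·x^4 - 10368·x^5) + (171 - 117·x - 441·x^2 + 135·x^3 - 540·x^4 - 3888·x^5 - 5184·x^6)·Dx + (-63 - 534·x - 369·x^2 - 1104·x^3 - 720·x^4 - 1152·x^5)·Dx^2 + (19 - 13·x - 49·x^2 + 15·x^3 - 60·x^4 - 432·x^5 - 576·x^6)·Dx^3  (order 3).
h: a_k = 3, 1, -4, 9, 143/4, 65, 7159/40, 441, 2610329/2240, …
ICs: h(0) = 3, h′(0) = 1, h′′(0) = -8.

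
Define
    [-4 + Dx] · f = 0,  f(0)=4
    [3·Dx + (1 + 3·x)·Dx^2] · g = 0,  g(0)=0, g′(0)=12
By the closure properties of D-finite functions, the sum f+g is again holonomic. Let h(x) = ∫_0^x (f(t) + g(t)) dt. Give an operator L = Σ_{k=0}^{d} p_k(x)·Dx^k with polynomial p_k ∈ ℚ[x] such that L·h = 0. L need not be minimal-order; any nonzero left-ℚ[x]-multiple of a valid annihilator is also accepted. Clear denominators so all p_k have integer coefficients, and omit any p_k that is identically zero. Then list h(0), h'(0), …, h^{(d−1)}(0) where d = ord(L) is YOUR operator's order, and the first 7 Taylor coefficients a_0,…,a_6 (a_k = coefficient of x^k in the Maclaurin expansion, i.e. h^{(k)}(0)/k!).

L = (-120 - 144·x)·Dx^2 + (2 - 96·x - 144·x^2)·Dx^3 + (7 + 33·x + 36·x^2)·Dx^4  (order 4).
h: a_k = 0, 4, 14, 14/3, 59/3, -23/3, 1714/45, …
ICs: h(0) = 0, h′(0) = 4, h′′(0) = 28, h′′′(0) = 28.

f: a_k = 4, 16, 32, 128/3, 128/3, 512/15, 1024/45, …
g: a_k = 0, 12, -18, 36, -81, 972/5, -486, …
Weyl lclm of L_f,L_g ⇒ L₀ (ord ≤ 3).
Integrate: L := L₀·Dx.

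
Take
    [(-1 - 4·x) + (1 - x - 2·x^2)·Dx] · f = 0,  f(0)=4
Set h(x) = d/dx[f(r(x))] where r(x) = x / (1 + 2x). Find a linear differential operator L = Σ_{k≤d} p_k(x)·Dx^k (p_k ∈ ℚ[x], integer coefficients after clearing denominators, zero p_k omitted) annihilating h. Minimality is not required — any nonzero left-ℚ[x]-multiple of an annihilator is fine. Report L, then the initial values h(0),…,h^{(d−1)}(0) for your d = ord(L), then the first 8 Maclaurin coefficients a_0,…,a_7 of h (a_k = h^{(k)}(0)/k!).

f: a_k = 4, 4, 12, 20, 44, 84, 172, 340, …
L₀ from L_f via x↦r, Dx↦r'^{-1}Dx.
Differentiate: ansatz ord ≤ ord L₀ ⇒ L.
L = 2 + (-1 - 11·x - 36·x^2 - 36·x^3)·Dx  (order 1).
h: a_k = 4, 8, -36, 144, -540, 1944, -6804, 23328, …
ICs: h(0) = 4.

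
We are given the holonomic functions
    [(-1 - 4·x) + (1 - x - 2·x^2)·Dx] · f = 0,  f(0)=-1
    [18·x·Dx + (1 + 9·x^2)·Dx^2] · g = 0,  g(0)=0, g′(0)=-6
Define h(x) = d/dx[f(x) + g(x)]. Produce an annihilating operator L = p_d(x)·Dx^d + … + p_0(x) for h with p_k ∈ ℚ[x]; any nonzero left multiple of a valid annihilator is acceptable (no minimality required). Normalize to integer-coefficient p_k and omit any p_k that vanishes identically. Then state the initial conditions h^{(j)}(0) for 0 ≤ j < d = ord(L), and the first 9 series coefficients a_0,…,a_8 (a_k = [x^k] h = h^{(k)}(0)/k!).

f: a_k = -1, -1, -3, -5, -11, -21, -43, -85, -171, …
g: a_k = 0, -6, 0, 18, 0, -486/5, 0, 4374/7, 0, …
Sum ⇒ L₀ = lclm(L_f,L_g) in ℚ(x)⟨Dx⟩.
h₀' ⇒ L via d/dx closure of L₀.
L = (-18 + 72·x + 918·x^2 + 1872·x^3 + 4608·x^4 + 1296·x^6) + (8 + 30·x + 278·x^3 + 1788·x^4 + 3216·x^5 + 324·x^6 + 1296·x^7)·Dx + (-1 - 4·x - 24·x^2 - 4·x^3 - 103·x^4 + 300·x^5 + 312·x^6 + 108·x^7 + 216·x^8)·Dx^2  (order 2).
h: a_k = -7, -6, 39, -44, -591, -258, 3779, -1368, -42435, …
ICs: h(0) = -7, h′(0) = -6.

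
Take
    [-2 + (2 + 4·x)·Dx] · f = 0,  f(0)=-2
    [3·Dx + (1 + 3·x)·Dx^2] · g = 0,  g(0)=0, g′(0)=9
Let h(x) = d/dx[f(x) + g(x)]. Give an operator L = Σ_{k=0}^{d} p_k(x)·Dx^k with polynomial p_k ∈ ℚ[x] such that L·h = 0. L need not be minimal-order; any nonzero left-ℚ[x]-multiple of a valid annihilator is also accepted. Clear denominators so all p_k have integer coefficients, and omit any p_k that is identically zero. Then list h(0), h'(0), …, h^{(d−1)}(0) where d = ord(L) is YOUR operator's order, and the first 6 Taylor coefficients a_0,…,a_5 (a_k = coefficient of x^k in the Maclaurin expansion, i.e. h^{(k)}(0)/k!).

L = (9 + 9·x) + (15 + 54·x + 45·x^2)·Dx + (2 + 13·x + 27·x^2 + 18·x^3)·Dx^2  (order 2).
h: a_k = 7, -25, 78, -238, 2881/4, -8685/4, …
ICs: h(0) = 7, h′(0) = -25.

f: a_k = -2, -2, 1, -1, 5/4, -7/4, …
g: a_k = 0, 9, -27/2, 27, -243/4, 729/5, …
f+g: L₀ = lclm(L_f,L_g), ord ≤ 1+2.
h₀' ⇒ L via d/dx closure of L₀.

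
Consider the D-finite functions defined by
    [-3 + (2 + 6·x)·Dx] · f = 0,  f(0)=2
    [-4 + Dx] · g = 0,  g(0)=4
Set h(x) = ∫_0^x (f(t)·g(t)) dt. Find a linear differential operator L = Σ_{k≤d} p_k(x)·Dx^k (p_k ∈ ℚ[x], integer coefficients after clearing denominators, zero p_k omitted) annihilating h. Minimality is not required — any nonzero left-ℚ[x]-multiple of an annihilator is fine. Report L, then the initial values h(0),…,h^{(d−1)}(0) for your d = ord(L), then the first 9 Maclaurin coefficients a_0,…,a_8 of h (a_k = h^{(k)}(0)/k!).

L = (-11 - 24·x)·Dx + (2 + 6·x)·Dx^2  (order 2).
h: a_k = 0, 8, 22, 103/3, 953/24, 8161/240, 76883/2880, 497863/40320, 9695729/645120, …
ICs: h(0) = 0, h′(0) = 8.

f: a_k = 2, 3, -9/4, 27/8, -405/64, 1701/128, -15309/512, 72171/1024, -2814669/16384, …
g: a_k = 4, 16, 32, 128/3, 128/3, 512/15, 1024/45, 4096/315, 2048/315, …
h₀=f·g: eliminate ⇒ L₀, order ≤ 1·1.
∫: right-multiply L₀ by Dx.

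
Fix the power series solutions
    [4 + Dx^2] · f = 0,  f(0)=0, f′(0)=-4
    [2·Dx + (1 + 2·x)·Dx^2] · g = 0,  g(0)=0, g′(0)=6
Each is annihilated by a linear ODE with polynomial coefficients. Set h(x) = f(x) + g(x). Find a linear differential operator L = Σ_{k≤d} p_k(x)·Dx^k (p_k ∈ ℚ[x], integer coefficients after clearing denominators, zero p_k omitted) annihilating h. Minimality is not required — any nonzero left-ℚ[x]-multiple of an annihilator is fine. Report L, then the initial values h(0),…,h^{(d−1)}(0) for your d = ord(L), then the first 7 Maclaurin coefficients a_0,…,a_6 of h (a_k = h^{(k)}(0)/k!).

L = (56 + 32·x + 32·x^2)·Dx + (12 + 40·x + 48·x^2 + 32·x^3)·Dx^2 + (14 + 8·x + 8·x^2)·Dx^3 + (3 + 10·x + 12·x^2 + 8·x^3)·Dx^4  (order 4).
h: a_k = 0, 2, -6, 32/3, -12, 56/3, -32, …
ICs: h(0) = 0, h′(0) = 2, h′′(0) = -12, h′′′(0) = 64.

f: a_k = 0, -4, 0, 8/3, 0, -8/15, 0, …
g: a_k = 0, 6, -6, 8, -12, 96/5, -32, …
h₀=f+g: left-lcm gives L₀, ord ≤ 4.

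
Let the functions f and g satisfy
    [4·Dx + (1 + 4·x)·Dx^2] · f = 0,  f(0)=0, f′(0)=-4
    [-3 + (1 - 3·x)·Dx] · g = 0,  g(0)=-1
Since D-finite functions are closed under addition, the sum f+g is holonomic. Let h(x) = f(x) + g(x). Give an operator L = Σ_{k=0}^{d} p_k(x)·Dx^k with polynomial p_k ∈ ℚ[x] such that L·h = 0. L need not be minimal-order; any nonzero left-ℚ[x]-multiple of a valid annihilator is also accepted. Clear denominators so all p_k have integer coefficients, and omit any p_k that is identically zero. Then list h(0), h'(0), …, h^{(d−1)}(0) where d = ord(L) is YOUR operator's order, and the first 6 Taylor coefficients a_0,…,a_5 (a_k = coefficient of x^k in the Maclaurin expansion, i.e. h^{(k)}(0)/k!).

f: a_k = 0, -4, 8, -64/3, 64, -1024/5, …
g: a_k = -1, -3, -9, -27, -81, -243, …
L₀ := lclm(L_f,L_g); ord L₀ ≤ 2+1.
L = (-204 - 144·x)·Dx + (-11 - 312·x - 288·x^2)·Dx^2 + (5 + 11·x - 54·x^2 - 72·x^3)·Dx^3  (order 3).
h: a_k = -1, -7, -1, -145/3, -17, -2239/5, …
ICs: h(0) = -1, h′(0) = -7, h′′(0) = -2.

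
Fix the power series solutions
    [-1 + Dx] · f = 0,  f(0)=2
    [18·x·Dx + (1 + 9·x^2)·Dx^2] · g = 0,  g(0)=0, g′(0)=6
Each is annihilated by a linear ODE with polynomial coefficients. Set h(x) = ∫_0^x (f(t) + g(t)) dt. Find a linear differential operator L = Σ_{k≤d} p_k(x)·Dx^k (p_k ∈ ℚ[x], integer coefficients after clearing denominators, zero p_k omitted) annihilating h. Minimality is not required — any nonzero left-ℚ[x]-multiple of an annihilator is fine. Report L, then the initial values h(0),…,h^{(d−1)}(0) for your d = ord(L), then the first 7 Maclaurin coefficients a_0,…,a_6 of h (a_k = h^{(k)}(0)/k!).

f: a_k = 2, 2, 1, 1/3, 1/12, 1/60, 1/360, …
g: a_k = 0, 6, 0, -18, 0, 486/5, 0, …
L₀ := lclm(L_f,L_g); ord L₀ ≤ 1+2.
∫: right-multiply L₀ by Dx.
L = (18 - 18·x - 486·x^2 - 162·x^3)·Dx^2 + (-19 + 468·x^2 - 81·x^4)·Dx^3 + (1 + 18·x + 18·x^2 + 162·x^3 + 81·x^4)·Dx^4  (order 4).
h: a_k = 0, 2, 4, 1/3, -53/12, 1/60, 5833/360, …
ICs: h(0) = 0, h′(0) = 2, h′′(0) = 8, h′′′(0) = 2.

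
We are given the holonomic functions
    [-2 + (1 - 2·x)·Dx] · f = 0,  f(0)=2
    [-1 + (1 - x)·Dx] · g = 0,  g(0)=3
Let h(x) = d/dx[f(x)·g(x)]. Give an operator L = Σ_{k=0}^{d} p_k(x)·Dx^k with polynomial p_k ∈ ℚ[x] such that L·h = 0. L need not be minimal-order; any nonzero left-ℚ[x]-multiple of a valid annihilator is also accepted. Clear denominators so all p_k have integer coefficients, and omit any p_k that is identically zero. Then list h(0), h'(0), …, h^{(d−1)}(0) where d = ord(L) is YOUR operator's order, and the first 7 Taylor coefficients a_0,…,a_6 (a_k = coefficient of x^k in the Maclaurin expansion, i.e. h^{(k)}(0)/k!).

f: a_k = 2, 4, 8, 16, 32, 64, 128, …
g: a_k = 3, 3, 3, 3, 3, 3, 3, …
h₀=f·g: eliminate ⇒ L₀, order ≤ 1·1.
h=h₀': d/dx-closure on L₀ ⇒ L.
L = (14 - 36·x + 24·x^2) + (-3 + 13·x - 18·x^2 + 8·x^3)·Dx  (order 1).
h: a_k = 18, 84, 270, 744, 1890, 4572, 10710, …
ICs: h(0) = 18.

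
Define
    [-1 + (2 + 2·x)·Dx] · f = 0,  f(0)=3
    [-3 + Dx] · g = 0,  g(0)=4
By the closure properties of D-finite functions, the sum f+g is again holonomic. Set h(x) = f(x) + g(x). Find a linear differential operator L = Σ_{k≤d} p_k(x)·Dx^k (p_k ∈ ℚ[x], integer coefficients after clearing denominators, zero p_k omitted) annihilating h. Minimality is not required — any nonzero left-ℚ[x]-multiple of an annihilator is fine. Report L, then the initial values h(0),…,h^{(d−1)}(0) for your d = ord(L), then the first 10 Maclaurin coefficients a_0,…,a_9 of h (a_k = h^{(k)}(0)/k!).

L = (21 + 18·x) + (-37 - 72·x - 36·x^2)·Dx + (10 + 22·x + 12·x^2)·Dx^2  (order 2).
h: a_k = 7, 27/2, 141/8, 291/16, 1713/128, 10473/1280, 20421/5120, 127881/71680, 701451/1146880, 572739/2293760, …
ICs: h(0) = 7, h′(0) = 27/2.

f: a_k = 3, 3/2, -3/8, 3/16, -15/128, 21/256, -63/1024, 99/2048, -1287/32768, 2145/65536, …
g: a_k = 4, 12, 18, 18, 27/2, 81/10, 81/20, 243/140, 729/1120, 243/1120, …
h₀=f+g: left-lcm gives L₀, ord ≤ 2.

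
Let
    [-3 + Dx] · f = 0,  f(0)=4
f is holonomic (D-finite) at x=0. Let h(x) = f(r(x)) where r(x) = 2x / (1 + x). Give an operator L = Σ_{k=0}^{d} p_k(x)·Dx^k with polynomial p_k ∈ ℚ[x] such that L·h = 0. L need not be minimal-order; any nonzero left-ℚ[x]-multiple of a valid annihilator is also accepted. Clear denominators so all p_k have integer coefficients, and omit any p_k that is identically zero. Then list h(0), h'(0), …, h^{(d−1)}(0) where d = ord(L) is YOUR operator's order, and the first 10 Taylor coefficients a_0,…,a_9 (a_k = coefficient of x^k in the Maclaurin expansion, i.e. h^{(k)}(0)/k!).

L = -6 + (1 + 2·x + x^2)·Dx  (order 1).
h: a_k = 4, 24, 48, 24, -24, -24/5, 96/5, -456/35, -48/35, 408/35, …
ICs: h(0) = 4.

f: a_k = 4, 12, 18, 18, 27/2, 81/10, 81/20, 243/140, 729/1120, 243/1120, …
Substitute x→r, Dx→(1/r')Dx; clear ⇒ L₀.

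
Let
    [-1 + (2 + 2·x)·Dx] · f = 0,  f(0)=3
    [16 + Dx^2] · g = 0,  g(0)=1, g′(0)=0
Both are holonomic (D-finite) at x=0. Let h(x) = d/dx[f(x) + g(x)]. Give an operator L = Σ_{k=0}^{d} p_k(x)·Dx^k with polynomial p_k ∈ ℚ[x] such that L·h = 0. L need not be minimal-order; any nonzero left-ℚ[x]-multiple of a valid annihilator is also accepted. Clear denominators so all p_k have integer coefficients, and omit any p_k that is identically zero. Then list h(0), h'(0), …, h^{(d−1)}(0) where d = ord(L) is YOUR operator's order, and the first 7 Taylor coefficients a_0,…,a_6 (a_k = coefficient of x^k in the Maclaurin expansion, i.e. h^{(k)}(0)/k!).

f: a_k = 3, 3/2, -3/8, 3/16, -15/128, 21/256, -63/1024, …
g: a_k = 1, 0, -8, 0, 32/3, 0, -256/45, …
f+g: L₀ = lclm(L_f,L_g), ord ≤ 1+2.
Derive L from L₀ (diff closure).
L = (-1264 - 2048·x - 1024·x^2) + (-2144 - 6240·x - 6144·x^2 - 2048·x^3)·Dx + (-79 - 128·x - 64·x^2)·Dx^2 + (-134 - 390·x - 384·x^2 - 128·x^3)·Dx^3  (order 3).
h: a_k = 3/2, -67/4, 9/16, 4051/96, 105/256, -264979/7680, 693/2048, …
ICs: h(0) = 3/2, h′(0) = -67/4, h′′(0) = 9/8.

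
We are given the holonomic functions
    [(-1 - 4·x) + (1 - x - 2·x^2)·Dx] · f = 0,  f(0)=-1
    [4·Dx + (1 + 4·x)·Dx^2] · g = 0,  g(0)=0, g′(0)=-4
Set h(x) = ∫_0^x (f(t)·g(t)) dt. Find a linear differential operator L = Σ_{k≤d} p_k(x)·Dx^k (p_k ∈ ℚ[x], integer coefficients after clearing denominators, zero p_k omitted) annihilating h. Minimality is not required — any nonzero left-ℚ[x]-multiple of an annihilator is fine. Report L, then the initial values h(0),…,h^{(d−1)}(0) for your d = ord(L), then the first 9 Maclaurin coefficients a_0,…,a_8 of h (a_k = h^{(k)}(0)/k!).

L = (8 + 32·x)·Dx + (-2 + 20·x + 40·x^2)·Dx^2 + (-1 - 3·x + 6·x^2 + 8·x^3)·Dx^3  (order 3).
h: a_k = 0, 0, 2, -4/3, 19/3, -28/3, 174/5, -2836/35, 19171/70, …
ICs: h(0) = 0, h′(0) = 0, h′′(0) = 4.

f: a_k = -1, -1, -3, -5, -11, -21, -43, -85, -171, …
g: a_k = 0, -4, 8, -64/3, 64, -1024/5, 2048/3, -16384/7, 8192, …
h₀=f·g: eliminate ⇒ L₀, order ≤ 1·2.
∫: right-multiply L₀ by Dx.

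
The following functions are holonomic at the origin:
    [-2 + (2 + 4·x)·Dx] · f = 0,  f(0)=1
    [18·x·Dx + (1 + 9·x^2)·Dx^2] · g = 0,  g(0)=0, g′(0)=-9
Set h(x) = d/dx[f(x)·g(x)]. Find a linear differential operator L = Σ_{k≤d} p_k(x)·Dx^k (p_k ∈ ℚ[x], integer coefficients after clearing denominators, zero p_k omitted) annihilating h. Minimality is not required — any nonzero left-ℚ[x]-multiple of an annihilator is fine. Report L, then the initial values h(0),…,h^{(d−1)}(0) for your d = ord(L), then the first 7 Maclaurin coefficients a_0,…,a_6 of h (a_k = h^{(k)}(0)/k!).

L = (5 + 60·x - 84·x^2 - 324·x^3 - 81·x^4) + (8 + 58·x + 18·x^2 - 618·x^3 - 1134·x^4 - 324·x^5)·Dx + (1 - 2·x - 14·x^2 - 54·x^3 - 219·x^4 - 324·x^5 - 108·x^6)·Dx^2  (order 2).
h: a_k = -9, -18, 189/2, 90, -6147/8, -16821/20, 562869/80, …
ICs: h(0) = -9, h′(0) = -18.

f: a_k = 1, 1, -1/2, 1/2, -5/8, 7/8, -21/16, …
g: a_k = 0, -9, 0, 27, 0, -729/5, 0, …
Product ⇒ symmetric product L₀, ord ≤ 2.
Differentiate: ansatz ord ≤ ord L₀ ⇒ L.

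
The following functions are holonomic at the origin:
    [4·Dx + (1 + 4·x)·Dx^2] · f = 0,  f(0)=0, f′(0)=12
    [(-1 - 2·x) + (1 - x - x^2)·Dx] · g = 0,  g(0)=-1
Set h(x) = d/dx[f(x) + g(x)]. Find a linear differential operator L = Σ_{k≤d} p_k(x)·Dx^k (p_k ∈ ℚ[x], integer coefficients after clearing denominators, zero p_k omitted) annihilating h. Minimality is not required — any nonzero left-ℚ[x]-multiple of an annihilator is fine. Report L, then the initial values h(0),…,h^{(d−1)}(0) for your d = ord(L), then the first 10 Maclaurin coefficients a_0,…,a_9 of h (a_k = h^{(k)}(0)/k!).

L = (-100 - 272·x - 392·x^2 - 144·x^3 - 96·x^4) + (7 - 96·x - 434·x^2 - 540·x^3 - 304·x^4 - 160·x^5)·Dx + (4 + 25·x + 28·x^2 - 46·x^3 - 73·x^4 - 76·x^5 - 32·x^6)·Dx^2  (order 2).
h: a_k = 11, -52, 183, -788, 3032, -12366, 49005, -196880, 785937, -3146618, …
ICs: h(0) = 11, h′(0) = -52.

f: a_k = 0, 12, -24, 64, -192, 3072/5, -2048, 49152/7, -24576, 262144/3, …
g: a_k = -1, -1, -2, -3, -5, -8, -13, -21, -34, -55, …
L₀ := lclm(L_f,L_g); ord L₀ ≤ 2+1.
h₀' ⇒ L via d/dx closure of L₀.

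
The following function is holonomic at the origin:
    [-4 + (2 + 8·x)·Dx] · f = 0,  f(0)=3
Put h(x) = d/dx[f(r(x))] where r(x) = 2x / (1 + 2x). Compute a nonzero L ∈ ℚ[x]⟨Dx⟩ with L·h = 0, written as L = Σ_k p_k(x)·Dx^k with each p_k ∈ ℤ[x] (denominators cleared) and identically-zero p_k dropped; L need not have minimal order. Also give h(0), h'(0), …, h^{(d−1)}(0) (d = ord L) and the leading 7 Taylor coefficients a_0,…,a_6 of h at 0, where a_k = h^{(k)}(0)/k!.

L = (-8 - 40·x) + (-1 - 12·x - 20·x^2)·Dx  (order 1).
h: a_k = 12, -96, 720, -5760, 48960, -433152, 3929856, …
ICs: h(0) = 12.

f: a_k = 3, 6, -6, 12, -30, 84, -252, …
h₀=f(r): pull back L_f along r ⇒ L₀.
Differentiate: ansatz ord ≤ ord L₀ ⇒ L.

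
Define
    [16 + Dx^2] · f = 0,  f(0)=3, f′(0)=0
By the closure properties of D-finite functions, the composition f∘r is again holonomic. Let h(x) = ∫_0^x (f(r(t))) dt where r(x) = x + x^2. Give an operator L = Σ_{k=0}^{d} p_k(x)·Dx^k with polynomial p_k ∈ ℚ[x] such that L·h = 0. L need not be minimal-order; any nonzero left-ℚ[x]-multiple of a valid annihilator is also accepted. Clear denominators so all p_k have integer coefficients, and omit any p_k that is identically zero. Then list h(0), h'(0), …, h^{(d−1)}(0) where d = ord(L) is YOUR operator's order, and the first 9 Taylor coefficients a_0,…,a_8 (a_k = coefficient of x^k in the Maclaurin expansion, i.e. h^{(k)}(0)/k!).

f: a_k = 3, 0, -24, 0, 32, 0, -256/15, 0, 512/105, …
Change of var in L_f (x↦r) gives L₀.
∫: right-multiply L₀ by Dx.
L = (16 + 96·x + 192·x^2 + 128·x^3)·Dx - 2·Dx^2 + (1 + 2·x)·Dx^3  (order 3).
h: a_k = 0, 3, 0, -8, -12, 8/5, 64/3, 2624/105, 16/5, …
ICs: h(0) = 0, h′(0) = 3, h′′(0) = 0.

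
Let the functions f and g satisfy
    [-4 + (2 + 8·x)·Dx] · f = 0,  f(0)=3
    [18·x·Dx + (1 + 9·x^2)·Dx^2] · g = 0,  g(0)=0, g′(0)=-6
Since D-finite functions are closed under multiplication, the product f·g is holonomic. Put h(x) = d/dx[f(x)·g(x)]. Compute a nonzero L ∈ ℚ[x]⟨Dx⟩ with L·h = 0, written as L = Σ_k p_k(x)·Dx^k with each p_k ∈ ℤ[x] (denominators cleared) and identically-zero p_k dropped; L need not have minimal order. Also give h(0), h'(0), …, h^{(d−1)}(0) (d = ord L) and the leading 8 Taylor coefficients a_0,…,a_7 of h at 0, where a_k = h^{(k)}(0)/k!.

L = (2 + 120·x + 150·x^2 - 648·x^3 - 324·x^4) + (7 + 70·x + 279·x^2 - 42·x^3 - 2268·x^4 - 1296·x^5)·Dx + (1 + 5·x - 2·x^2 - 27·x^3 - 147·x^4 - 648·x^5 - 432·x^6)·Dx^2  (order 2).
h: a_k = -18, -72, 270, 144, -1098, -26136/5, 120042/5, -184032/35, …
ICs: h(0) = -18, h′(0) = -72.

f: a_k = 3, 6, -6, 12, -30, 84, -252, 792, …
g: a_k = 0, -6, 0, 18, 0, -486/5, 0, 4374/7, …
L₀ := L_f ⊗_s L_g (sym. prod.), ord ≤ 2.
Derive L from L₀ (diff closure).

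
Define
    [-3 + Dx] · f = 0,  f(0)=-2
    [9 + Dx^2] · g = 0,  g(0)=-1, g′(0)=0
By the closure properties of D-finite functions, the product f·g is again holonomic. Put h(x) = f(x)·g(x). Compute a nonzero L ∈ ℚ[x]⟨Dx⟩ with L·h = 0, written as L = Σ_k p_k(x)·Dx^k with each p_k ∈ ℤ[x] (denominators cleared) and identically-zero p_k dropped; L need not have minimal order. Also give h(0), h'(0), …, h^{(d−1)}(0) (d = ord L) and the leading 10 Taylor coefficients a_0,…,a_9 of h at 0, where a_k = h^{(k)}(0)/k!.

f: a_k = -2, -6, -9, -9, -27/4, -81/20, -81/40, -243/280, -729/2240, -243/2240, …
g: a_k = -1, 0, 9/2, 0, -27/8, 0, 81/80, 0, -729/4480, 0, …
h₀=f·g: eliminate ⇒ L₀, order ≤ 1·2.
L = 18 - 6·Dx + Dx^2  (order 2).
h: a_k = 2, 6, 0, -18, -27, -81/5, 0, 243/35, 729/140, 243/140, …
ICs: h(0) = 2, h′(0) = 6.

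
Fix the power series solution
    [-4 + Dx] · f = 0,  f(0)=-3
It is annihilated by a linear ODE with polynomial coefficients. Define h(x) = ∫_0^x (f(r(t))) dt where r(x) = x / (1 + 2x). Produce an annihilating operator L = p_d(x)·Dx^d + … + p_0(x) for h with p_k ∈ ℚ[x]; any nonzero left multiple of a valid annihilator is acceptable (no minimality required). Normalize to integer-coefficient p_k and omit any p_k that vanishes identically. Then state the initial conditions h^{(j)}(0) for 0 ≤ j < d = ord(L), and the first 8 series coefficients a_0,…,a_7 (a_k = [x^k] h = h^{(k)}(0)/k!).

f: a_k = -3, -12, -24, -32, -32, -128/5, -256/15, -1024/105, …
L₀ from L_f via x↦r, Dx↦r'^{-1}Dx.
∫: right-multiply L₀ by Dx.
L = -4·Dx + (1 + 4·x + 4·x^2)·Dx^2  (order 2).
h: a_k = 0, -3, -6, 0, 4, -32/5, 32/5, -256/105, …
ICs: h(0) = 0, h′(0) = -3.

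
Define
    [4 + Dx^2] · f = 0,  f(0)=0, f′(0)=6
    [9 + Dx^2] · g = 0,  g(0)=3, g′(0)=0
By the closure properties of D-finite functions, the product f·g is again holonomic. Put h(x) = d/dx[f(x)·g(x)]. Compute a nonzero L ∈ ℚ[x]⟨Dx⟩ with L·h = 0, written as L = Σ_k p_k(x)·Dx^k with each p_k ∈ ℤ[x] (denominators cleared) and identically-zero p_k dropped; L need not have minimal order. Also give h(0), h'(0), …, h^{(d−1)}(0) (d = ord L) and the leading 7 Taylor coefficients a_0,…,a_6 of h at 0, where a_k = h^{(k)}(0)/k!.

L = 25 + 26·Dx^2 + Dx^4  (order 4).
h: a_k = 18, 0, -279, 0, 2343/4, 0, -19531/40, …
ICs: h(0) = 18, h′(0) = 0, h′′(0) = -558, h′′′(0) = 0.

f: a_k = 0, 6, 0, -4, 0, 4/5, 0, …
g: a_k = 3, 0, -27/2, 0, 81/8, 0, -243/80, …
Product ⇒ symmetric product L₀, ord ≤ 4.
Derive L from L₀ (diff closure).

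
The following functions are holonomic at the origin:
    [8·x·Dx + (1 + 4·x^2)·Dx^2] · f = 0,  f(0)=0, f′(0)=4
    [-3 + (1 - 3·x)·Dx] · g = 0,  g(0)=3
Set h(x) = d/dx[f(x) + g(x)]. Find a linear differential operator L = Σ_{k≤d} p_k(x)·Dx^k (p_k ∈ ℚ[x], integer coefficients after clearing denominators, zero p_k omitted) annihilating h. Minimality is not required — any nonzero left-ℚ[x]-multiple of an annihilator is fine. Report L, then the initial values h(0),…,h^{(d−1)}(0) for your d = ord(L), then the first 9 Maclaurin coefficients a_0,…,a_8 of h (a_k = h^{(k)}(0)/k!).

L = (24 - 288·x - 288·x^2) + (-31 + 24·x - 204·x^2 - 288·x^3)·Dx + (3 - 5·x - 20·x^3 - 48·x^4)·Dx^2  (order 2).
h: a_k = 13, 54, 227, 972, 3709, 13122, 45671, 157464, 532465, …
ICs: h(0) = 13, h′(0) = 54.

f: a_k = 0, 4, 0, -16/3, 0, 64/5, 0, -256/7, 0, …
g: a_k = 3, 9, 27, 81, 243, 729, 2187, 6561, 19683, …
Weyl lclm of L_f,L_g ⇒ L₀ (ord ≤ 3).
h=h₀': d/dx-closure on L₀ ⇒ L.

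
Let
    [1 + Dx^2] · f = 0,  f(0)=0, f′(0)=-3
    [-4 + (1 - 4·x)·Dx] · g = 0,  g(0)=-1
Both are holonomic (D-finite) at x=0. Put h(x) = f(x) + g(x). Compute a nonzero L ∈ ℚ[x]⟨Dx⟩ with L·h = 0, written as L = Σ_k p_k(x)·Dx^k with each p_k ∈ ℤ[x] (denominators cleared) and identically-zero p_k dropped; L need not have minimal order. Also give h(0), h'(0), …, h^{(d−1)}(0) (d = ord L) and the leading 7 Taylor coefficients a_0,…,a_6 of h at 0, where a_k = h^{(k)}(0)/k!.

L = (-388 + 32·x - 64·x^2) + (33 - 140·x + 48·x^2 - 64·x^3)·Dx + (-388 + 32·x - 64·x^2)·Dx^2 + (33 - 140·x + 48·x^2 - 64·x^3)·Dx^3  (order 3).
h: a_k = -1, -7, -16, -127/2, -256, -40961/40, -4096, …
ICs: h(0) = -1, h′(0) = -7, h′′(0) = -32.

f: a_k = 0, -3, 0, 1/2, 0, -1/40, 0, …
g: a_k = -1, -4, -16, -64, -256, -1024, -4096, …
L₀ := lclm(L_f,L_g); ord L₀ ≤ 2+1.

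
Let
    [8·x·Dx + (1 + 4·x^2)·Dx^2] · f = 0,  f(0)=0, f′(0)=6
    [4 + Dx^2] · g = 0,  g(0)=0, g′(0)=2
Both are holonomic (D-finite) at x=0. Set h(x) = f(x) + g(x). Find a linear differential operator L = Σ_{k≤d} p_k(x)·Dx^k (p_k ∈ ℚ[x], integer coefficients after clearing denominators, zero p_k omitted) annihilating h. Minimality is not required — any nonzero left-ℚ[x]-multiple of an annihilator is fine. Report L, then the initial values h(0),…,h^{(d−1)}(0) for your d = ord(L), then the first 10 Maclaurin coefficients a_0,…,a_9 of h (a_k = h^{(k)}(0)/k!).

f: a_k = 0, 6, 0, -8, 0, 96/5, 0, -384/7, 0, 512/3, …
g: a_k = 0, 2, 0, -4/3, 0, 4/15, 0, -8/315, 0, 4/2835, …
Sum ⇒ L₀ = lclm(L_f,L_g) in ℚ(x)⟨Dx⟩.
L = (-352·x + 1792·x^3 + 512·x^5)·Dx + (-4 + 112·x^2 + 576·x^4 + 256·x^6)·Dx^2 + (-88·x + 448·x^3 + 128·x^5)·Dx^3 + (-1 + 28·x^2 + 144·x^4 + 64·x^6)·Dx^4  (order 4).
h: a_k = 0, 8, 0, -28/3, 0, 292/15, 0, -17288/315, 0, 483844/2835, …
ICs: h(0) = 0, h′(0) = 8, h′′(0) = 0, h′′′(0) = -56.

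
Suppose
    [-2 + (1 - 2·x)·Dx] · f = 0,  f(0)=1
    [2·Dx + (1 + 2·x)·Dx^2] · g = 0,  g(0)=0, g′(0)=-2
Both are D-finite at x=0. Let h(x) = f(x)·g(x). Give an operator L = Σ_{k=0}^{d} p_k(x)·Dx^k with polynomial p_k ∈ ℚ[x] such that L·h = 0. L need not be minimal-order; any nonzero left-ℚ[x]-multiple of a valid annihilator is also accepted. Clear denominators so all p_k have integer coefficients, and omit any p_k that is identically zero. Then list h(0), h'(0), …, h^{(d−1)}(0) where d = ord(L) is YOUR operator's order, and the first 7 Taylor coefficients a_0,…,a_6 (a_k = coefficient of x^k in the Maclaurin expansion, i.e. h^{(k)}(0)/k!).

L = 4 + (2 + 12·x)·Dx + (-1 + 4·x^2)·Dx^2  (order 2).
h: a_k = 0, -2, -2, -20/3, -28/3, -376/15, -592/15, …
ICs: h(0) = 0, h′(0) = -2.

f: a_k = 1, 2, 4, 8, 16, 32, 64, …
g: a_k = 0, -2, 2, -8/3, 4, -32/5, 32/3, …
f·g: L₀ = L_f ⊗_s L_g, ord ≤ 1·2.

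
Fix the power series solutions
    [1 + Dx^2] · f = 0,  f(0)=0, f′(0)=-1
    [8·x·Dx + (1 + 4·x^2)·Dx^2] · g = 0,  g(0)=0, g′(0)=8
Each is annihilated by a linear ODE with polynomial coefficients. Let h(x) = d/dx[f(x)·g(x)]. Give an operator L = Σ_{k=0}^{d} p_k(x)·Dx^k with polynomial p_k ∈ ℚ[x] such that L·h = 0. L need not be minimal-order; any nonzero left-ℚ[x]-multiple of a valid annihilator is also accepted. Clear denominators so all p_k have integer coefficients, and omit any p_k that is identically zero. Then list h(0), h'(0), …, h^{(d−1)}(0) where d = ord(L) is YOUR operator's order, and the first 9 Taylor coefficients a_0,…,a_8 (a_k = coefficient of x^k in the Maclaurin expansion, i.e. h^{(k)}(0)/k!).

L = (3893 + 34584·x^2 + 286832·x^4 + 57600·x^6 + 768·x^8 - 10240·x^10 + 4096·x^12) + (2192·x + 44864·x^3 + 156160·x^5 + 51200·x^7 + 20480·x^9 + 16384·x^11)·Dx + (3978 + 36208·x^2 + 296160·x^4 + 76288·x^6 + 9728·x^8 - 4096·x^10 + 8192·x^12)·Dx^2 + (2192·x + 44864·x^3 + 156160·x^5 + 51200·x^7 + 20480·x^9 + 16384·x^11)·Dx^3 + (85 + 1624·x^2 + 9328·x^4 + 18688·x^6 + 8960·x^8 + 6144·x^10 + 4096·x^12)·Dx^4  (order 4).
h: a_k = 0, -16, 0, 48, 0, -494/3, 0, 620, 0, …
ICs: h(0) = 0, h′(0) = -16, h′′(0) = 0, h′′′(0) = 288.

f: a_k = 0, -1, 0, 1/6, 0, -1/120, 0, 1/5040, 0, …
g: a_k = 0, 8, 0, -32/3, 0, 128/5, 0, -512/7, 0, …
f·g: L₀ = L_f ⊗_s L_g, ord ≤ 2·2.
h=h₀': d/dx-closure on L₀ ⇒ L.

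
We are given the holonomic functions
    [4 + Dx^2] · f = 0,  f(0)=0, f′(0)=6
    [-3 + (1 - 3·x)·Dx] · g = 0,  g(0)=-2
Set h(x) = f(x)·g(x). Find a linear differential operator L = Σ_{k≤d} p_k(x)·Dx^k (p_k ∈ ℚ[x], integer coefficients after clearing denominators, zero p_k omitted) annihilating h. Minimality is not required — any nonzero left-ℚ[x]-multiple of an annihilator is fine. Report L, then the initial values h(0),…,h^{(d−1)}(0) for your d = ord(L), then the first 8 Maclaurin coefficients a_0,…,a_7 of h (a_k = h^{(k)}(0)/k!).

f: a_k = 0, 6, 0, -4, 0, 4/5, 0, -8/105, …
g: a_k = -2, -6, -18, -54, -162, -486, -1458, -4374, …
h₀=f·g: eliminate ⇒ L₀, order ≤ 2·1.
L = (-4 + 12·x) + 6·Dx + (-1 + 3·x)·Dx^2  (order 2).
h: a_k = 0, -12, -36, -100, -300, -4508/5, -13524/5, -851996/105, …
ICs: h(0) = 0, h′(0) = -12.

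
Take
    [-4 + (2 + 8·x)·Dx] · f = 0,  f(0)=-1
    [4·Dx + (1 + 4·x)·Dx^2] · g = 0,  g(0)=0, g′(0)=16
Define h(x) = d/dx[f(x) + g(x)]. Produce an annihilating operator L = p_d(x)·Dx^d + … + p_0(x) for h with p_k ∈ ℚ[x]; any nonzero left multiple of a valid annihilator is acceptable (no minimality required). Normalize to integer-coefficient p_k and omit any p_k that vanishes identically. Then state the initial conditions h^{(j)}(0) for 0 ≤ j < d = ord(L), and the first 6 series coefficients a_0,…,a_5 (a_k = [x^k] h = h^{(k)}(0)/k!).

L = 8 + (10 + 40·x)·Dx + (1 + 8·x + 16·x^2)·Dx^2  (order 2).
h: a_k = 14, -60, 244, -984, 3956, -15880, …
ICs: h(0) = 14, h′(0) = -60.

f: a_k = -1, -2, 2, -4, 10, -28, …
g: a_k = 0, 16, -32, 256/3, -256, 4096/5, …
L₀ := lclm(L_f,L_g); ord L₀ ≤ 1+2.
h₀' ⇒ L via d/dx closure of L₀.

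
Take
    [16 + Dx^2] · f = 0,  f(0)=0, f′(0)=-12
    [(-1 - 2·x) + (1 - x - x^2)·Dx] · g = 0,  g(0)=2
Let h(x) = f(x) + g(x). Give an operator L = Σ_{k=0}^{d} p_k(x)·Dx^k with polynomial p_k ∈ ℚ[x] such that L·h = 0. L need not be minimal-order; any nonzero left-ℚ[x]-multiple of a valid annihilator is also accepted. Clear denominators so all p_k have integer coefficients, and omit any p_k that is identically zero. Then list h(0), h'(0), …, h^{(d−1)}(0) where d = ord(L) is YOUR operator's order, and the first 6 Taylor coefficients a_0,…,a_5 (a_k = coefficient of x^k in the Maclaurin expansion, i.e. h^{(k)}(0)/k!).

f: a_k = 0, -12, 0, 32, 0, -128/5, …
g: a_k = 2, 2, 4, 6, 10, 16, …
h₀=f+g: left-lcm gives L₀, ord ≤ 3.
L = (-272 - 384·x + 352·x^2 - 192·x^3 - 640·x^4 - 256·x^5) + (160 - 368·x - 32·x^2 + 544·x^3 - 48·x^4 - 384·x^5 - 128·x^6)·Dx + (-17 - 24·x + 22·x^2 - 12·x^3 - 40·x^4 - 16·x^5)·Dx^2 + (10 - 23·x - 2·x^2 + 34·x^3 - 3·x^4 - 24·x^5 - 8·x^6)·Dx^3  (order 3).
h: a_k = 2, -10, 4, 38, 10, -48/5, …
ICs: h(0) = 2, h′(0) = -10, h′′(0) = 8.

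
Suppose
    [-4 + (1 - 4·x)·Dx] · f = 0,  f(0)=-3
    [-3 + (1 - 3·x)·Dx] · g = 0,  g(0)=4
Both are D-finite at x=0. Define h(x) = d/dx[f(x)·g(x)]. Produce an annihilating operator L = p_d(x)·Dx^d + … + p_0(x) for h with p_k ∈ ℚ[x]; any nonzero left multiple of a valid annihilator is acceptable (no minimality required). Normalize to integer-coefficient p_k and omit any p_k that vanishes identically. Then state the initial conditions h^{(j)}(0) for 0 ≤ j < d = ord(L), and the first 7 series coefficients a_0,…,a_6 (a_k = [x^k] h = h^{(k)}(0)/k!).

L = (74 - 504·x + 864·x^2) + (-7 + 73·x - 252·x^2 + 288·x^3)·Dx  (order 1).
h: a_k = -84, -888, -6300, -37488, -202020, -1022184, -4953900, …
ICs: h(0) = -84.

f: a_k = -3, -12, -48, -192, -768, -3072, -12288, …
g: a_k = 4, 12, 36, 108, 324, 972, 2916, …
Product ⇒ symmetric product L₀, ord ≤ 1.
h=h₀': d/dx-closure on L₀ ⇒ L.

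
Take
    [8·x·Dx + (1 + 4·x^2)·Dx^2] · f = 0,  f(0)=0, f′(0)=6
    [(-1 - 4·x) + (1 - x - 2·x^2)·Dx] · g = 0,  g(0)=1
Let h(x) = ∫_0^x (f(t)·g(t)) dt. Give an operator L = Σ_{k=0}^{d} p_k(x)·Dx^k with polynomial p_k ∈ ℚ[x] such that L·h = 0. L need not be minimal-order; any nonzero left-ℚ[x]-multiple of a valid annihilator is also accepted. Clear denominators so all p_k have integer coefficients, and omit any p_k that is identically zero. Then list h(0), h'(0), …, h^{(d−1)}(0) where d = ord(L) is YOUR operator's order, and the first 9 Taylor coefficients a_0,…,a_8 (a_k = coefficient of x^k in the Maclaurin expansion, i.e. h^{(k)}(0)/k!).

L = (4 + 8·x + 48·x^2)·Dx + (2 + 16·x^2 + 48·x^3)·Dx^2 + (-1 + x - 2·x^2 + 4·x^3 + 8·x^4)·Dx^3  (order 3).
h: a_k = 0, 0, 3, 2, 5/2, 22/5, 51/5, 526/35, 3023/140, …
ICs: h(0) = 0, h′(0) = 0, h′′(0) = 6.

f: a_k = 0, 6, 0, -8, 0, 96/5, 0, -384/7, 0, …
g: a_k = 1, 1, 3, 5, 11, 21, 43, 85, 171, …
Sym-product of L_f,L_g gives L₀ (≤ ord 2).
Integrate: L := L₀·Dx.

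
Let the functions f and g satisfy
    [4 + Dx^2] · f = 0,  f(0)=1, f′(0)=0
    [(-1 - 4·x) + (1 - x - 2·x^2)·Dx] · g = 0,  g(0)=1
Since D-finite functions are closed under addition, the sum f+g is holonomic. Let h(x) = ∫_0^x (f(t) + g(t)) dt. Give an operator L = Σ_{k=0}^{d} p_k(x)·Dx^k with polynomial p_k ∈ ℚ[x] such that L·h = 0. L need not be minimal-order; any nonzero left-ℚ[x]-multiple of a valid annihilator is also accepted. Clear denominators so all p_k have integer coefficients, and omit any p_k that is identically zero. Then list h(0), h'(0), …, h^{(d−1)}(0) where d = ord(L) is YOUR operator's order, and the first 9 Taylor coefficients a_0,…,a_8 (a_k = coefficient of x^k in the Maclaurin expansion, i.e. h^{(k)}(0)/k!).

L = (-68 - 304·x - 200·x^2 - 320·x^3 - 160·x^4 - 128·x^5)·Dx + (20 - 12·x - 24·x^2 - 8·x^3 - 48·x^4 - 96·x^5 - 64·x^6)·Dx^2 + (-17 - 76·x - 50·x^2 - 80·x^3 - 40·x^4 - 32·x^5)·Dx^3 + (5 - 3·x - 6·x^2 - 2·x^3 - 12·x^4 - 24·x^5 - 16·x^6)·Dx^4  (order 4).
h: a_k = 0, 2, 1/2, 1/3, 5/4, 7/3, 7/2, 1931/315, 85/8, …
ICs: h(0) = 0, h′(0) = 2, h′′(0) = 1, h′′′(0) = 2.

f: a_k = 1, 0, -2, 0, 2/3, 0, -4/45, 0, 2/315, …
g: a_k = 1, 1, 3, 5, 11, 21, 43, 85, 171, …
L₀ := lclm(L_f,L_g); ord L₀ ≤ 2+1.
h=∫h₀ ⇒ L = L₀·Dx.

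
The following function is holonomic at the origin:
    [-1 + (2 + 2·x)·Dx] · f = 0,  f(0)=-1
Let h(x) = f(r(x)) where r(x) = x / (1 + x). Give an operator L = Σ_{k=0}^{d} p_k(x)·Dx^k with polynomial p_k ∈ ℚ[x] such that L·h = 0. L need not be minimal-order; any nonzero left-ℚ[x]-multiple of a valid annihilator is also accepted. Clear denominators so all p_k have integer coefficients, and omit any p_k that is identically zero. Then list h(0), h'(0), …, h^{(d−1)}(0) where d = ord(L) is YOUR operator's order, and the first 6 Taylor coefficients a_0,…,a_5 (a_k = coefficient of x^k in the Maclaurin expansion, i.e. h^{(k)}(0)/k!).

L = -1 + (2 + 6·x + 4·x^2)·Dx  (order 1).
h: a_k = -1, -1/2, 5/8, -13/16, 141/128, -399/256, …
ICs: h(0) = -1.

f: a_k = -1, -1/2, 1/8, -1/16, 5/128, -7/256, …
Change of var in L_f (x↦r) gives L₀.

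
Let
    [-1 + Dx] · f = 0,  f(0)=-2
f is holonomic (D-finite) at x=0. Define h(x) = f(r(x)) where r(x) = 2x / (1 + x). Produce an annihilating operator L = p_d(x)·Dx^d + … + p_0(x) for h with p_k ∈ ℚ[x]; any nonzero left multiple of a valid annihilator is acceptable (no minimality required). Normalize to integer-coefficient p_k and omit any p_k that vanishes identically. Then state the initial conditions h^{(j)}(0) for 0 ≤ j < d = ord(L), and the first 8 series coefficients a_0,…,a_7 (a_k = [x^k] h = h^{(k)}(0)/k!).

L = -2 + (1 + 2·x + x^2)·Dx  (order 1).
h: a_k = -2, -4, 0, 4/3, -4/3, 4/5, -8/45, -20/63, …
ICs: h(0) = -2.

f: a_k = -2, -2, -1, -1/3, -1/12, -1/60, -1/360, -1/2520, …
f∘r: x↦r, Dx↦Dx/r' in L_f ⇒ L₀.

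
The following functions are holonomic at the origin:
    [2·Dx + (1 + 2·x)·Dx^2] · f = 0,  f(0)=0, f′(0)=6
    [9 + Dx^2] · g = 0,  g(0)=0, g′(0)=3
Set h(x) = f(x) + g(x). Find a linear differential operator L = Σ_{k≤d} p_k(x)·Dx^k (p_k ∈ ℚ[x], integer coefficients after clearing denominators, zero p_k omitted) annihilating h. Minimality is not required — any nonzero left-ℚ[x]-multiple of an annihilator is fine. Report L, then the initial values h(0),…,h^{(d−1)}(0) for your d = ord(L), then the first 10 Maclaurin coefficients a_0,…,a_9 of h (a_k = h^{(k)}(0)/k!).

f: a_k = 0, 6, -6, 8, -12, 96/5, -32, 384/7, -96, 512/3, …
g: a_k = 0, 3, 0, -9/2, 0, 81/40, 0, -243/560, 0, 243/4480, …
L₀ := lclm(L_f,L_g); ord L₀ ≤ 2+2.
L = (594 + 648·x + 648·x^2)·Dx + (153 + 630·x + 972·x^2 + 648·x^3)·Dx^2 + (66 + 72·x + 72·x^2)·Dx^3 + (17 + 70·x + 108·x^2 + 72·x^3)·Dx^4  (order 4).
h: a_k = 0, 9, -6, 7/2, -12, 849/40, -32, 30477/560, -96, 2294489/13440, …
ICs: h(0) = 0, h′(0) = 9, h′′(0) = -12, h′′′(0) = 21.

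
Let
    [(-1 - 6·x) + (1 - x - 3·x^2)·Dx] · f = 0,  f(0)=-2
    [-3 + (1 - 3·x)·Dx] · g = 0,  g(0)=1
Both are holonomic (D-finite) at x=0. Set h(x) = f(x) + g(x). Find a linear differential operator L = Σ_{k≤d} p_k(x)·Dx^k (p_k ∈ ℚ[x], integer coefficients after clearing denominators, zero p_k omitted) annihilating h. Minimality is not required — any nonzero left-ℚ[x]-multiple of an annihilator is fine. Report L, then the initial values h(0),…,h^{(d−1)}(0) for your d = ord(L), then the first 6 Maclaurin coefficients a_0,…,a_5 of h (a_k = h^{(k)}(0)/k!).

f: a_k = -2, -2, -8, -14, -38, -80, …
g: a_k = 1, 3, 9, 27, 81, 243, …
f+g: L₀ = lclm(L_f,L_g), ord ≤ 1+1.
L = (6 - 108·x + 162·x^2 - 162·x^3) + (10 - 6·x - 108·x^2 + 270·x^3 - 324·x^4)·Dx + (-2 + 14·x - 33·x^2 + 18·x^3 + 54·x^4 - 81·x^5)·Dx^2  (order 2).
h: a_k = -1, 1, 1, 13, 43, 163, …
ICs: h(0) = -1, h′(0) = 1.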